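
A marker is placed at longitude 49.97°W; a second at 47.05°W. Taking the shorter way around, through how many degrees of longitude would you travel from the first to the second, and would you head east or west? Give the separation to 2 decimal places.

2.92° east

Raw difference: -47.05 − -49.97 = 2.92°.
Normalise into (−180°, 180°]: 2.92° stays 2.92°.
Positive ⇒ the second point lies to the east; separation 2.92°.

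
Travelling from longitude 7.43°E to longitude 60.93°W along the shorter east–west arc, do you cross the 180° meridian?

No

Signed shortest Δλ = ((-60.93 − 7.43 + 180) mod 360) − 180 = -68.36°.
Going west by 68.36° from +7.43° reaches -60.93° without touching 180°.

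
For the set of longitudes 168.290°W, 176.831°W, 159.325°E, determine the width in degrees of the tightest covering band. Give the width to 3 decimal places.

32.385°

Sort the longitudes: -176.831°, -168.290°, +159.325°.
Eastward gaps between consecutive values (wrapping around): 8.541°, 327.615°, 23.844°.
Largest gap = 327.615° ⇒ minimal covering band is its complement: 360° − 327.615° = 32.385°.
Band runs from +159.325° eastward to -168.290°, crossing the antimeridian.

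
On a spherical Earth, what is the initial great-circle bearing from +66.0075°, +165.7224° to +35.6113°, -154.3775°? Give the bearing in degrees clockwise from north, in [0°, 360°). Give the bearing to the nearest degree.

123°

Δλ = -154.3775 − 165.7224 = -320.0999°; wrapped into (−180°, 180°]: 39.9001°.
θ = atan2( sin Δλ · cos φ₂ , cos φ₁ · sin φ₂ − sin φ₁ · cos φ₂ · cos Δλ )
  = atan2(0.52149, -0.33304) = 122.564° → normalised to [0°, 360°): 122.564°.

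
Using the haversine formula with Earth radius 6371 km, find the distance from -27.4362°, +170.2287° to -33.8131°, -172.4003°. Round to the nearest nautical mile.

974 nmi

Δλ = -172.4003 − 170.2287 = -342.6290°; wrapped into (−180°, 180°]: 17.3710°.
Δφ = -33.8131 − -27.4362 = -6.3769°.
a = sin²(Δφ/2) + cos φ₁ · cos φ₂ · sin²(Δλ/2) = 0.019910.
c = 2·atan2(√a, √(1−a)) = 0.28315 rad → d = 6371·c ≈ 1803.93 km ≈ 974.05 nmi.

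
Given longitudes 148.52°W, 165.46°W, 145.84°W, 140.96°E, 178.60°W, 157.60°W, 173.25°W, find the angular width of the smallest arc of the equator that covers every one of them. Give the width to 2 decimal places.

Sort the longitudes: -178.60°, -173.25°, -165.46°, -157.60°, -148.52°, -145.84°, +140.96°.
Eastward gaps between consecutive values (wrapping around): 5.35°, 7.79°, 7.86°, 9.08°, 2.68°, 286.80°, 40.44°.
Largest gap = 286.80° ⇒ minimal covering band is its complement: 360° − 286.80° = 73.20°.
Band runs from +140.96° eastward to -145.84°, crossing the antimeridian.

73.20°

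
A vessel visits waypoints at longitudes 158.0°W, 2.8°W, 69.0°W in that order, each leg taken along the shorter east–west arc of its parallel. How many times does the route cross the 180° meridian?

Leg 1: -158.0° → -2.8°, shortest Δλ = 155.2° (east) — does not cross 180°.
Leg 2: -2.8° → -69.0°, shortest Δλ = -66.2° (west) — does not cross 180°.
Total crossings: 0.

0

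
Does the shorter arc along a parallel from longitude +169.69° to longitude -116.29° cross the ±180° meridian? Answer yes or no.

Naïve |-116.29 − 169.69| = 285.98° > 180°, so the shorter arc goes the other way round — across 180°.
Signed shortest Δλ = ((-116.29 − 169.69 + 180) mod 360) − 180 = 74.02°.
Going east by 74.02° from +169.69° passes through 180° before reaching -116.29°.

Yes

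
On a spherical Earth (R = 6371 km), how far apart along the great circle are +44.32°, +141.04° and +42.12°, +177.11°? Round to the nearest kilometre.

Δλ = 177.11 − 141.04 = 36.07°.
Δφ = 42.12 − 44.32 = -2.20°.
a = sin²(Δφ/2) + cos φ₁ · cos φ₂ · sin²(Δλ/2) = 0.051235.
c = 2·atan2(√a, √(1−a)) = 0.45666 rad → d = 6371·c ≈ 2909.37 km.

2909 km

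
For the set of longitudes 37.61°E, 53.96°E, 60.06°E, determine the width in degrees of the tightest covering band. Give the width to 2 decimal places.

22.45°

Sort the longitudes: +37.61°, +53.96°, +60.06°.
Eastward gaps between consecutive values (wrapping around): 16.35°, 6.10°, 337.55°.
Largest gap = 337.55° ⇒ minimal covering band is its complement: 360° − 337.55° = 22.45°.
Band runs from +37.61° eastward to +60.06°.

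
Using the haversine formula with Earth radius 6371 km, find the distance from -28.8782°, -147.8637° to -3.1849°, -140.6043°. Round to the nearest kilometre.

2958 km

Δλ = -140.6043 − -147.8637 = 7.2594°.
Δφ = -3.1849 − -28.8782 = 25.6933°.
a = sin²(Δφ/2) + cos φ₁ · cos φ₂ · sin²(Δλ/2) = 0.052940.
c = 2·atan2(√a, √(1−a)) = 0.46433 rad → d = 6371·c ≈ 2958.28 km.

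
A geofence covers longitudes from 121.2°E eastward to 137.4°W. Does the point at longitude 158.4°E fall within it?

Yes

Band width going east from +121.2° to -137.4°: ((-137.4 − 121.2) mod 360) = 101.4°.
Offset of +158.4° east of the west edge: ((158.4 − 121.2) mod 360) = 37.2°.
37.2° ≤ 101.4° ⇒ inside.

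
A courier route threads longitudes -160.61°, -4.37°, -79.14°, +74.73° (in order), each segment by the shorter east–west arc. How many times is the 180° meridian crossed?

0

Leg 1: -160.61° → -4.37°, shortest Δλ = 156.24° (east) — does not cross 180°.
Leg 2: -4.37° → -79.14°, shortest Δλ = -74.77° (west) — does not cross 180°.
Leg 3: -79.14° → +74.73°, shortest Δλ = 153.87° (east) — does not cross 180°.
Total crossings: 0.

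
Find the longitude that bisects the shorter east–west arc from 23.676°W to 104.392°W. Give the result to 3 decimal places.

Signed shortest Δλ from -23.676° to -104.392° is -80.716°.
Midpoint longitude = -23.676° + (-80.716°)/2 = -23.676° − 40.358° = -64.034°.

64.034°W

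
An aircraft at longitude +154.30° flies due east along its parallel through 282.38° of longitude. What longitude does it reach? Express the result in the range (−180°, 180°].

+76.68°

Start at +154.30°; shift +282.38° → +436.68°.
+436.68° lies outside (−180°, 180°]; subtract 360° → +76.68°.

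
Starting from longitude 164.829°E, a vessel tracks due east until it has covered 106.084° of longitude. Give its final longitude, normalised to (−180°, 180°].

89.087°W

Start at +164.829°; shift +106.084° → +270.913°.
+270.913° lies outside (−180°, 180°]; subtract 360° → -89.087°.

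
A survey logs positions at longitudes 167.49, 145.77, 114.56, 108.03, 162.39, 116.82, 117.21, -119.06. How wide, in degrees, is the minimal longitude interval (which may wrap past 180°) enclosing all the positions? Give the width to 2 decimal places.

132.91°

Sort the longitudes: -119.06°, +108.03°, +114.56°, +116.82°, +117.21°, +145.77°, +162.39°, +167.49°.
Eastward gaps between consecutive values (wrapping around): 227.09°, 6.53°, 2.26°, 0.39°, 28.56°, 16.62°, 5.10°, 73.45°.
Largest gap = 227.09° ⇒ minimal covering band is its complement: 360° − 227.09° = 132.91°.
Band runs from +108.03° eastward to -119.06°, crossing the antimeridian.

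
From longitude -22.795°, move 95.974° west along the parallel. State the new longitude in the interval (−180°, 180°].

-118.769°

Start at -22.795°; shift −95.974° → -118.769°.
-118.769° already lies in (−180°, 180°].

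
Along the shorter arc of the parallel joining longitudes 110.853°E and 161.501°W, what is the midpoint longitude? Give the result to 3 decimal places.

Signed shortest Δλ from +110.853° to -161.501° is +87.646°.
Midpoint longitude = +110.853° + (+87.646°)/2 = +110.853° + 43.823° = +154.676°.
(The naïve average (+110.853 + -161.501)/2 = -25.324° is on the wrong side of the globe.)

154.676°E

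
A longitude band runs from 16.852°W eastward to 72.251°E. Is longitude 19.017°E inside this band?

Yes

Band width going east from -16.852° to +72.251°: ((72.251 − -16.852) mod 360) = 89.103°.
Offset of +19.017° east of the west edge: ((19.017 − -16.852) mod 360) = 35.869°.
35.869° ≤ 89.103° ⇒ inside.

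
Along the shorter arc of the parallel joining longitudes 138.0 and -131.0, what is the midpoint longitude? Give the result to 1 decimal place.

-176.5°

Signed shortest Δλ from +138.0° to -131.0° is +91.0°.
Midpoint longitude = +138.0° + (+91.0°)/2 = +138.0° + 45.5° = +183.5°.
Normalise into (−180°, 180°]: -176.5°.
(The naïve average (+138.0 + -131.0)/2 = 3.5° is on the wrong side of the globe.)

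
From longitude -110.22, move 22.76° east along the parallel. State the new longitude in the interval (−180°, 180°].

-87.46°

Start at -110.22°; shift +22.76° → -87.46°.
-87.46° already lies in (−180°, 180°].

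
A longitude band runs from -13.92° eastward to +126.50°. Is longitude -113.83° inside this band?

Band width going east from -13.92° to +126.50°: ((126.50 − -13.92) mod 360) = 140.42°.
Offset of -113.83° east of the west edge: ((-113.83 − -13.92) mod 360) = 260.09°.
260.09° > 140.42° ⇒ outside.

No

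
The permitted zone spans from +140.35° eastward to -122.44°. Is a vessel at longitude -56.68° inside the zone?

Band width going east from +140.35° to -122.44°: ((-122.44 − 140.35) mod 360) = 97.21°.
Offset of -56.68° east of the west edge: ((-56.68 − 140.35) mod 360) = 162.97°.
162.97° > 97.21° ⇒ outside.

No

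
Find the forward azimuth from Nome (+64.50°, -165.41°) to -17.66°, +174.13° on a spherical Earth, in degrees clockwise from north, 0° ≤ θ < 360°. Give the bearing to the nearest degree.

200°

Δλ = 174.13 − -165.41 = 339.54°; wrapped into (−180°, 180°]: -20.46°.
θ = atan2( sin Δλ · cos φ₂ , cos φ₁ · sin φ₂ − sin φ₁ · cos φ₂ · cos Δλ )
  = atan2(-0.33308, -0.93640) = -160.419° → normalised to [0°, 360°): 199.581°.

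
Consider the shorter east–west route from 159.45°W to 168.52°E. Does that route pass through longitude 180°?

Yes

Naïve |168.52 − -159.45| = 327.97° > 180°, so the shorter arc goes the other way round — across 180°.
Signed shortest Δλ = ((168.52 − -159.45 + 180) mod 360) − 180 = -32.03°.
Going west by 32.03° from -159.45° passes through 180° before reaching +168.52°.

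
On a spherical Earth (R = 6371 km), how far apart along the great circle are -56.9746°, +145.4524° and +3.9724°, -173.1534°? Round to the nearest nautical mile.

Δλ = -173.1534 − 145.4524 = -318.6058°; wrapped into (−180°, 180°]: 41.3942°.
Δφ = 3.9724 − -56.9746 = 60.9470°.
a = sin²(Δφ/2) + cos φ₁ · cos φ₂ · sin²(Δλ/2) = 0.325105.
c = 2·atan2(√a, √(1−a)) = 1.21345 rad → d = 6371·c ≈ 7730.89 km ≈ 4174.34 nmi.

4174 nmi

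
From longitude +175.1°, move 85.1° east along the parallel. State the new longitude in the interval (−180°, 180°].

Start at +175.1°; shift +85.1° → +260.2°.
+260.2° lies outside (−180°, 180°]; subtract 360° → -99.8°.

-99.8°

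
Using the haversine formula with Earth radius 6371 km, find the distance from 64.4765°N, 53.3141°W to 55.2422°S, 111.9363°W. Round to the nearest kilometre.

14215 km

Δλ = -111.9363 − -53.3141 = -58.6222°.
Δφ = -55.2422 − 64.4765 = -119.7187°.
a = sin²(Δφ/2) + cos φ₁ · cos φ₂ · sin²(Δλ/2) = 0.806743.
c = 2·atan2(√a, √(1−a)) = 2.23126 rad → d = 6371·c ≈ 14215.39 km.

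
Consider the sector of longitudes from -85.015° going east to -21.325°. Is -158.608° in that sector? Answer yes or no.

Band width going east from -85.015° to -21.325°: ((-21.325 − -85.015) mod 360) = 63.690°.
Offset of -158.608° east of the west edge: ((-158.608 − -85.015) mod 360) = 286.407°.
286.407° > 63.690° ⇒ outside.

No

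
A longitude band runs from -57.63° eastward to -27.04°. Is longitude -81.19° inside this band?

No

Band width going east from -57.63° to -27.04°: ((-27.04 − -57.63) mod 360) = 30.59°.
Offset of -81.19° east of the west edge: ((-81.19 − -57.63) mod 360) = 336.44°.
336.44° > 30.59° ⇒ outside.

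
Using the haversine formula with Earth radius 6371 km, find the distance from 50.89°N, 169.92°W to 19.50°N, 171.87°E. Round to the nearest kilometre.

Δλ = 171.87 − -169.92 = 341.79°; wrapped into (−180°, 180°]: -18.21°.
Δφ = 19.50 − 50.89 = -31.39°.
a = sin²(Δφ/2) + cos φ₁ · cos φ₂ · sin²(Δλ/2) = 0.088069.
c = 2·atan2(√a, √(1−a)) = 0.60261 rad → d = 6371·c ≈ 3839.20 km.

3839 km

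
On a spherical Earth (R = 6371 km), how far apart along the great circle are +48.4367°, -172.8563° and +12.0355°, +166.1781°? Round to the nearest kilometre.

Δλ = 166.1781 − -172.8563 = 339.0344°; wrapped into (−180°, 180°]: -20.9656°.
Δφ = 12.0355 − 48.4367 = -36.4012°.
a = sin²(Δφ/2) + cos φ₁ · cos φ₂ · sin²(Δλ/2) = 0.119038.
c = 2·atan2(√a, √(1−a)) = 0.70452 rad → d = 6371·c ≈ 4488.49 km.

4488 km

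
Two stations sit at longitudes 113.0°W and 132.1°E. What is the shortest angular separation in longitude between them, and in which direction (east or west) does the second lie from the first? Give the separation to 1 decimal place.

114.9° west

Raw difference: 132.1 − -113.0 = 245.1°.
Normalise into (−180°, 180°]: 245.1° − 360° = -114.9°.
Negative ⇒ the second point lies to the west; separation 114.9°.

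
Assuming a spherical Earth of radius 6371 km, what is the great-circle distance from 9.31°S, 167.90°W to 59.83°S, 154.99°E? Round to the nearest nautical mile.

3460 nmi

Δλ = 154.99 − -167.90 = 322.89°; wrapped into (−180°, 180°]: -37.11°.
Δφ = -59.83 − -9.31 = -50.52°.
a = sin²(Δφ/2) + cos φ₁ · cos φ₂ · sin²(Δλ/2) = 0.232316.
c = 2·atan2(√a, √(1−a)) = 1.00585 rad → d = 6371·c ≈ 6408.28 km ≈ 3460.20 nmi.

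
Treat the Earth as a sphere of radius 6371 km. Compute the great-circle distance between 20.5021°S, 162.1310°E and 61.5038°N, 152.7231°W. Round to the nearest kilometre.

9961 km

Δλ = -152.7231 − 162.1310 = -314.8541°; wrapped into (−180°, 180°]: 45.1459°.
Δφ = 61.5038 − -20.5021 = 82.0059°.
a = sin²(Δφ/2) + cos φ₁ · cos φ₂ · sin²(Δλ/2) = 0.496311.
c = 2·atan2(√a, √(1−a)) = 1.56342 rad → d = 6371·c ≈ 9960.54 km.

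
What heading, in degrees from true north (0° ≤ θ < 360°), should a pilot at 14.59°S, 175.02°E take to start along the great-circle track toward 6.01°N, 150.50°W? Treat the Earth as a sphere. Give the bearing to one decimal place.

Δλ = -150.50 − 175.02 = -325.52°; wrapped into (−180°, 180°]: 34.48°.
θ = atan2( sin Δλ · cos φ₂ , cos φ₁ · sin φ₂ − sin φ₁ · cos φ₂ · cos Δλ )
  = atan2(0.56301, 0.30783) = 61.332° → normalised to [0°, 360°): 61.332°.

61.3°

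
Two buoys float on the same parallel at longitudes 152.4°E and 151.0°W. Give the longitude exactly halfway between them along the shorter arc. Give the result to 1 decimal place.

179.3°W

Signed shortest Δλ from +152.4° to -151.0° is +56.6°.
Midpoint longitude = +152.4° + (+56.6°)/2 = +152.4° + 28.3° = +180.7°.
Normalise into (−180°, 180°]: -179.3°.
(The naïve average (+152.4 + -151.0)/2 = 0.7° is on the wrong side of the globe.)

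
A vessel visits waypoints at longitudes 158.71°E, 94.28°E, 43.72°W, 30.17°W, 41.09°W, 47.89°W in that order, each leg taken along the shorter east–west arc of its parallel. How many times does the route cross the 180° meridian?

0

Leg 1: +158.71° → +94.28°, shortest Δλ = -64.43° (west) — does not cross 180°.
Leg 2: +94.28° → -43.72°, shortest Δλ = -138.0° (west) — does not cross 180°.
Leg 3: -43.72° → -30.17°, shortest Δλ = 13.55° (east) — does not cross 180°.
Leg 4: -30.17° → -41.09°, shortest Δλ = -10.92° (west) — does not cross 180°.
Leg 5: -41.09° → -47.89°, shortest Δλ = -6.8° (west) — does not cross 180°.
Total crossings: 0.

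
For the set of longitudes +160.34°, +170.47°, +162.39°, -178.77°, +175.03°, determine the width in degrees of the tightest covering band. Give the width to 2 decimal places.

20.89°

Sort the longitudes: -178.77°, +160.34°, +162.39°, +170.47°, +175.03°.
Eastward gaps between consecutive values (wrapping around): 339.11°, 2.05°, 8.08°, 4.56°, 6.20°.
Largest gap = 339.11° ⇒ minimal covering band is its complement: 360° − 339.11° = 20.89°.
Band runs from +160.34° eastward to -178.77°, crossing the antimeridian.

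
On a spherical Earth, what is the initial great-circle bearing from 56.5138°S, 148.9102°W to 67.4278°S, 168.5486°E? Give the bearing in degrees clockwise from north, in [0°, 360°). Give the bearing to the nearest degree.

223°

Δλ = 168.5486 − -148.9102 = 317.4588°; wrapped into (−180°, 180°]: -42.5412°.
θ = atan2( sin Δλ · cos φ₂ , cos φ₁ · sin φ₂ − sin φ₁ · cos φ₂ · cos Δλ )
  = atan2(-0.25953, -0.27360) = -136.512° → normalised to [0°, 360°): 223.488°.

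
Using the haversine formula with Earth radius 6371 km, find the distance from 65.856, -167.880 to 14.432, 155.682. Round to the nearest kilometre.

6327 km

Δλ = 155.682 − -167.880 = 323.562°; wrapped into (−180°, 180°]: -36.438°.
Δφ = 14.432 − 65.856 = -51.424°.
a = sin²(Δφ/2) + cos φ₁ · cos φ₂ · sin²(Δλ/2) = 0.226945.
c = 2·atan2(√a, √(1−a)) = 0.99308 rad → d = 6371·c ≈ 6326.93 km.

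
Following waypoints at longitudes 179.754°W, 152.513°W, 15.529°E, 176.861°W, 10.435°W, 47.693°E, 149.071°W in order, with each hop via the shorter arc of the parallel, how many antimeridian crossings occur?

Leg 1: -179.754° → -152.513°, shortest Δλ = 27.241° (east) — does not cross 180°.
Leg 2: -152.513° → +15.529°, shortest Δλ = 168.042° (east) — does not cross 180°.
Leg 3: +15.529° → -176.861°, shortest Δλ = 167.61° (east) — crosses 180°.
Leg 4: -176.861° → -10.435°, shortest Δλ = 166.426° (east) — does not cross 180°.
Leg 5: -10.435° → +47.693°, shortest Δλ = 58.128° (east) — does not cross 180°.
Leg 6: +47.693° → -149.071°, shortest Δλ = 163.236° (east) — crosses 180°.
Total crossings: 2.

2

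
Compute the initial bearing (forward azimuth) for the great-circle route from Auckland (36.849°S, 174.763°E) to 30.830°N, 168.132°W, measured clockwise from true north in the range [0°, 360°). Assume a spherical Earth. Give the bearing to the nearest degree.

Δλ = -168.132 − 174.763 = -342.895°; wrapped into (−180°, 180°]: 17.105°.
θ = atan2( sin Δλ · cos φ₂ , cos φ₁ · sin φ₂ − sin φ₁ · cos φ₂ · cos Δλ )
  = atan2(0.25256, 0.90229) = 15.638° → normalised to [0°, 360°): 15.638°.

16°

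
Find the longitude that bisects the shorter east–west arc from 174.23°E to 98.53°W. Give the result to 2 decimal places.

142.15°W

Signed shortest Δλ from +174.23° to -98.53° is +87.24°.
Midpoint longitude = +174.23° + (+87.24°)/2 = +174.23° + 43.62° = +217.85°.
Normalise into (−180°, 180°]: -142.15°.
(The naïve average (+174.23 + -98.53)/2 = 37.85° is on the wrong side of the globe.)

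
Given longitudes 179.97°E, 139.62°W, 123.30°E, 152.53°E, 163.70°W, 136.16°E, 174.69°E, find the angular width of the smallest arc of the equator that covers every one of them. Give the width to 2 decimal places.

Sort the longitudes: -163.70°, -139.62°, +123.30°, +136.16°, +152.53°, +174.69°, +179.97°.
Eastward gaps between consecutive values (wrapping around): 24.08°, 262.92°, 12.86°, 16.37°, 22.16°, 5.28°, 16.33°.
Largest gap = 262.92° ⇒ minimal covering band is its complement: 360° − 262.92° = 97.08°.
Band runs from +123.30° eastward to -139.62°, crossing the antimeridian.

97.08°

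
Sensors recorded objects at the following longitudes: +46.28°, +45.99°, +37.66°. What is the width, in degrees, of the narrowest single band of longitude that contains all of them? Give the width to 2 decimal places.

Sort the longitudes: +37.66°, +45.99°, +46.28°.
Eastward gaps between consecutive values (wrapping around): 8.33°, 0.29°, 351.38°.
Largest gap = 351.38° ⇒ minimal covering band is its complement: 360° − 351.38° = 8.62°.
Band runs from +37.66° eastward to +46.28°.

8.62°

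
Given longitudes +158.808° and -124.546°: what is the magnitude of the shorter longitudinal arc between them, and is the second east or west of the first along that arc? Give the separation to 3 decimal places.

76.646° east

Raw difference: -124.546 − 158.808 = -283.354°.
Normalise into (−180°, 180°]: -283.354° + 360° = 76.646°.
Positive ⇒ the second point lies to the east; separation 76.646°.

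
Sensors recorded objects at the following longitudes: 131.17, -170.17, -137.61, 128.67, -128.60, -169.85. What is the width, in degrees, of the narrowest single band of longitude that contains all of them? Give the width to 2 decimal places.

102.73°

Sort the longitudes: -170.17°, -169.85°, -137.61°, -128.60°, +128.67°, +131.17°.
Eastward gaps between consecutive values (wrapping around): 0.32°, 32.24°, 9.01°, 257.27°, 2.50°, 58.66°.
Largest gap = 257.27° ⇒ minimal covering band is its complement: 360° − 257.27° = 102.73°.
Band runs from +128.67° eastward to -128.60°, crossing the antimeridian.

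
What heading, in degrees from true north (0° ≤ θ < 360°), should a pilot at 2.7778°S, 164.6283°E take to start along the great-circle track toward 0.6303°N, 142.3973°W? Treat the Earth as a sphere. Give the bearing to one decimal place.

Δλ = -142.3973 − 164.6283 = -307.0256°; wrapped into (−180°, 180°]: 52.9744°.
θ = atan2( sin Δλ · cos φ₂ , cos φ₁ · sin φ₂ − sin φ₁ · cos φ₂ · cos Δλ )
  = atan2(0.79832, 0.04017) = 87.119° → normalised to [0°, 360°): 87.119°.

87.1°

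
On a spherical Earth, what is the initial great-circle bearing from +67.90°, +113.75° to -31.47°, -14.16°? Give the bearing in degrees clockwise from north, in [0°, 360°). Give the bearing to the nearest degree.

293°

Δλ = -14.16 − 113.75 = -127.91°.
θ = atan2( sin Δλ · cos φ₂ , cos φ₁ · sin φ₂ − sin φ₁ · cos φ₂ · cos Δλ )
  = atan2(-0.67293, 0.28914) = -66.748° → normalised to [0°, 360°): 293.252°.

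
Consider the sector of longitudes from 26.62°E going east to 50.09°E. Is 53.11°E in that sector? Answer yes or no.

No

Band width going east from +26.62° to +50.09°: ((50.09 − 26.62) mod 360) = 23.47°.
Offset of +53.11° east of the west edge: ((53.11 − 26.62) mod 360) = 26.49°.
26.49° > 23.47° ⇒ outside.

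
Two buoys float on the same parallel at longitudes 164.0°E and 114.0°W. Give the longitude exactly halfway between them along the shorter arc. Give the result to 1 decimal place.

155.0°W

Signed shortest Δλ from +164.0° to -114.0° is +82.0°.
Midpoint longitude = +164.0° + (+82.0°)/2 = +164.0° + 41.0° = +205.0°.
Normalise into (−180°, 180°]: -155.0°.
(The naïve average (+164.0 + -114.0)/2 = 25.0° is on the wrong side of the globe.)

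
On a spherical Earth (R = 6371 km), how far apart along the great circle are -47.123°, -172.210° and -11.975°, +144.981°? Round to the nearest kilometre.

5580 km

Δλ = 144.981 − -172.210 = 317.191°; wrapped into (−180°, 180°]: -42.809°.
Δφ = -11.975 − -47.123 = 35.148°.
a = sin²(Δφ/2) + cos φ₁ · cos φ₂ · sin²(Δλ/2) = 0.179819.
c = 2·atan2(√a, √(1−a)) = 0.87583 rad → d = 6371·c ≈ 5579.89 km.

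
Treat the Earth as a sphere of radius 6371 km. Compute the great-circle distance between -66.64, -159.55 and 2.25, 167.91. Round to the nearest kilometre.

8080 km

Δλ = 167.91 − -159.55 = 327.46°; wrapped into (−180°, 180°]: -32.54°.
Δφ = 2.25 − -66.64 = 68.89°.
a = sin²(Δφ/2) + cos φ₁ · cos φ₂ · sin²(Δλ/2) = 0.351019.
c = 2·atan2(√a, √(1−a)) = 1.26824 rad → d = 6371·c ≈ 8079.95 km.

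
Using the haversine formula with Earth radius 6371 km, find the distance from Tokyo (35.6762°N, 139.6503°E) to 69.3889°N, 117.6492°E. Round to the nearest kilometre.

3981 km

Δλ = 117.6492 − 139.6503 = -22.0011°.
Δφ = 69.3889 − 35.6762 = 33.7127°.
a = sin²(Δφ/2) + cos φ₁ · cos φ₂ · sin²(Δλ/2) = 0.094497.
c = 2·atan2(√a, √(1−a)) = 0.62493 rad → d = 6371·c ≈ 3981.40 km.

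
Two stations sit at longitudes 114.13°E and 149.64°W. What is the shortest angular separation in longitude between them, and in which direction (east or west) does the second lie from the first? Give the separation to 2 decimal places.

96.23° east

Raw difference: -149.64 − 114.13 = -263.77°.
Normalise into (−180°, 180°]: -263.77° + 360° = 96.23°.
Positive ⇒ the second point lies to the east; separation 96.23°.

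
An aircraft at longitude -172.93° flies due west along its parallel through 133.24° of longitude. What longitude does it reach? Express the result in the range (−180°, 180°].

+53.83°

Start at -172.93°; shift −133.24° → -306.17°.
-306.17° lies outside (−180°, 180°]; add 360° → +53.83°.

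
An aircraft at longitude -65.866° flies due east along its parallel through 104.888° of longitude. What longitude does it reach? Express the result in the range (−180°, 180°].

+39.022°

Start at -65.866°; shift +104.888° → +39.022°.
+39.022° already lies in (−180°, 180°].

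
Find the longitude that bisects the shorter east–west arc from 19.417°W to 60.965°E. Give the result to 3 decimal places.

Signed shortest Δλ from -19.417° to +60.965° is +80.382°.
Midpoint longitude = -19.417° + (+80.382°)/2 = -19.417° + 40.191° = +20.774°.

20.774°E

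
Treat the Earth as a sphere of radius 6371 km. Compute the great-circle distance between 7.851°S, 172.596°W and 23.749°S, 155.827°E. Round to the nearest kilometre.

3798 km

Δλ = 155.827 − -172.596 = 328.423°; wrapped into (−180°, 180°]: -31.577°.
Δφ = -23.749 − -7.851 = -15.898°.
a = sin²(Δφ/2) + cos φ₁ · cos φ₂ · sin²(Δλ/2) = 0.086252.
c = 2·atan2(√a, √(1−a)) = 0.59616 rad → d = 6371·c ≈ 3798.15 km.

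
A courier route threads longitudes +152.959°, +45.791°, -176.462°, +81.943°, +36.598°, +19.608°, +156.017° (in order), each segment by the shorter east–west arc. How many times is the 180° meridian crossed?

2

Leg 1: +152.959° → +45.791°, shortest Δλ = -107.168° (west) — does not cross 180°.
Leg 2: +45.791° → -176.462°, shortest Δλ = 137.747° (east) — crosses 180°.
Leg 3: -176.462° → +81.943°, shortest Δλ = -101.595° (west) — crosses 180°.
Leg 4: +81.943° → +36.598°, shortest Δλ = -45.345° (west) — does not cross 180°.
Leg 5: +36.598° → +19.608°, shortest Δλ = -16.99° (west) — does not cross 180°.
Leg 6: +19.608° → +156.017°, shortest Δλ = 136.409° (east) — does not cross 180°.
Total crossings: 2.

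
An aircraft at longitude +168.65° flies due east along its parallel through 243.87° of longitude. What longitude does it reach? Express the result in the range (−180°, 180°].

Start at +168.65°; shift +243.87° → +412.52°.
+412.52° lies outside (−180°, 180°]; subtract 360° → +52.52°.

+52.52°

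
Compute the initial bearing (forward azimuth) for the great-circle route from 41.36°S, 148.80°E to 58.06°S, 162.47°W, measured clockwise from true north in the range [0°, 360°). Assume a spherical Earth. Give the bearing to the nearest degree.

Δλ = -162.47 − 148.80 = -311.27°; wrapped into (−180°, 180°]: 48.73°.
θ = atan2( sin Δλ · cos φ₂ , cos φ₁ · sin φ₂ − sin φ₁ · cos φ₂ · cos Δλ )
  = atan2(0.39762, -0.40635) = 135.622° → normalised to [0°, 360°): 135.622°.

136°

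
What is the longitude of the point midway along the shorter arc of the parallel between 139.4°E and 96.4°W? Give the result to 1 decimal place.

Signed shortest Δλ from +139.4° to -96.4° is +124.2°.
Midpoint longitude = +139.4° + (+124.2°)/2 = +139.4° + 62.1° = +201.5°.
Normalise into (−180°, 180°]: -158.5°.
(The naïve average (+139.4 + -96.4)/2 = 21.5° is on the wrong side of the globe.)

158.5°W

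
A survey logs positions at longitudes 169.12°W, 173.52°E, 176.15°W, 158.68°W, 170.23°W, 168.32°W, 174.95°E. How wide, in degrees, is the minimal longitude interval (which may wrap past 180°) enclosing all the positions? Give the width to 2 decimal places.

Sort the longitudes: -176.15°, -170.23°, -169.12°, -168.32°, -158.68°, +173.52°, +174.95°.
Eastward gaps between consecutive values (wrapping around): 5.92°, 1.11°, 0.80°, 9.64°, 332.20°, 1.43°, 8.90°.
Largest gap = 332.20° ⇒ minimal covering band is its complement: 360° − 332.20° = 27.80°.
Band runs from +173.52° eastward to -158.68°, crossing the antimeridian.

27.80°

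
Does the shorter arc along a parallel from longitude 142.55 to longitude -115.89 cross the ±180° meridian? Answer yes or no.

Yes

Naïve |-115.89 − 142.55| = 258.44° > 180°, so the shorter arc goes the other way round — across 180°.
Signed shortest Δλ = ((-115.89 − 142.55 + 180) mod 360) − 180 = 101.56°.
Going east by 101.56° from +142.55° passes through 180° before reaching -115.89°.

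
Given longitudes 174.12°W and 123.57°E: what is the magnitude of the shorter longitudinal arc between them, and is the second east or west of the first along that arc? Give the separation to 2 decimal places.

62.31° west

Raw difference: 123.57 − -174.12 = 297.69°.
Normalise into (−180°, 180°]: 297.69° − 360° = -62.31°.
Negative ⇒ the second point lies to the west; separation 62.31°.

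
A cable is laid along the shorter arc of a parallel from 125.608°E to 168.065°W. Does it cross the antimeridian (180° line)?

Naïve |-168.065 − 125.608| = 293.673° > 180°, so the shorter arc goes the other way round — across 180°.
Signed shortest Δλ = ((-168.065 − 125.608 + 180) mod 360) − 180 = 66.327°.
Going east by 66.327° from +125.608° passes through 180° before reaching -168.065°.

Yes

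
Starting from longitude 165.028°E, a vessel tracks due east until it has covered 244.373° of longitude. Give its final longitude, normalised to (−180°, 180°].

49.401°E

Start at +165.028°; shift +244.373° → +409.401°.
+409.401° lies outside (−180°, 180°]; subtract 360° → +49.401°.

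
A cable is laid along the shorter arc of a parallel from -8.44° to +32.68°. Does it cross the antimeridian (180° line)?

Signed shortest Δλ = ((32.68 − -8.44 + 180) mod 360) − 180 = 41.12°.
Going east by 41.12° from -8.44° reaches +32.68° without touching 180°.

No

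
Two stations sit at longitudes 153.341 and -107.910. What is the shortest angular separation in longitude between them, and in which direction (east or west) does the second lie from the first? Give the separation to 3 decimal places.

98.749° east

Raw difference: -107.910 − 153.341 = -261.251°.
Normalise into (−180°, 180°]: -261.251° + 360° = 98.749°.
Positive ⇒ the second point lies to the east; separation 98.749°.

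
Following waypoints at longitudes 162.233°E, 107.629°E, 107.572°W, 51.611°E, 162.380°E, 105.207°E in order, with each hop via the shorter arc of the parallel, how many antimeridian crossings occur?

Leg 1: +162.233° → +107.629°, shortest Δλ = -54.604° (west) — does not cross 180°.
Leg 2: +107.629° → -107.572°, shortest Δλ = 144.799° (east) — crosses 180°.
Leg 3: -107.572° → +51.611°, shortest Δλ = 159.183° (east) — does not cross 180°.
Leg 4: +51.611° → +162.380°, shortest Δλ = 110.769° (east) — does not cross 180°.
Leg 5: +162.380° → +105.207°, shortest Δλ = -57.173° (west) — does not cross 180°.
Total crossings: 1.

1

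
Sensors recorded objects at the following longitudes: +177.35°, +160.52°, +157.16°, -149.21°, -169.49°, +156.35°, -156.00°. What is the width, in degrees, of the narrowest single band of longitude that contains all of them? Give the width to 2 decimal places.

54.44°

Sort the longitudes: -169.49°, -156.00°, -149.21°, +156.35°, +157.16°, +160.52°, +177.35°.
Eastward gaps between consecutive values (wrapping around): 13.49°, 6.79°, 305.56°, 0.81°, 3.36°, 16.83°, 13.16°.
Largest gap = 305.56° ⇒ minimal covering band is its complement: 360° − 305.56° = 54.44°.
Band runs from +156.35° eastward to -149.21°, crossing the antimeridian.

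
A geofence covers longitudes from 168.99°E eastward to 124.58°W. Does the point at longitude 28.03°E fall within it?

No

Band width going east from +168.99° to -124.58°: ((-124.58 − 168.99) mod 360) = 66.43°.
Offset of +28.03° east of the west edge: ((28.03 − 168.99) mod 360) = 219.04°.
219.04° > 66.43° ⇒ outside.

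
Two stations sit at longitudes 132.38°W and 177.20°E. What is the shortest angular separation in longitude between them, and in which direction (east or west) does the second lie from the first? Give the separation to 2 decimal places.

Raw difference: 177.20 − -132.38 = 309.58°.
Normalise into (−180°, 180°]: 309.58° − 360° = -50.42°.
Negative ⇒ the second point lies to the west; separation 50.42°.

50.42° west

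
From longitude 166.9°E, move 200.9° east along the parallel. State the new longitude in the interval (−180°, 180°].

7.8°E

Start at +166.9°; shift +200.9° → +367.8°.
+367.8° lies outside (−180°, 180°]; subtract 360° → +7.8°.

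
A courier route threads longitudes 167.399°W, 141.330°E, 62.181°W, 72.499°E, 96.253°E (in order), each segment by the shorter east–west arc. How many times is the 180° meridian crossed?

2

Leg 1: -167.399° → +141.330°, shortest Δλ = -51.271° (west) — crosses 180°.
Leg 2: +141.330° → -62.181°, shortest Δλ = 156.489° (east) — crosses 180°.
Leg 3: -62.181° → +72.499°, shortest Δλ = 134.68° (east) — does not cross 180°.
Leg 4: +72.499° → +96.253°, shortest Δλ = 23.754° (east) — does not cross 180°.
Total crossings: 2.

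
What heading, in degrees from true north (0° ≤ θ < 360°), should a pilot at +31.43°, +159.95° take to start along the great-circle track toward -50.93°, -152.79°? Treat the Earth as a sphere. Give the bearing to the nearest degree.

Δλ = -152.79 − 159.95 = -312.74°; wrapped into (−180°, 180°]: 47.26°.
θ = atan2( sin Δλ · cos φ₂ , cos φ₁ · sin φ₂ − sin φ₁ · cos φ₂ · cos Δλ )
  = atan2(0.46290, -0.88552) = 152.402° → normalised to [0°, 360°): 152.402°.

152°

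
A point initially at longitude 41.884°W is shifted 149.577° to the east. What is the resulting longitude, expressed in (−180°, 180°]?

107.693°E

Start at -41.884°; shift +149.577° → +107.693°.
+107.693° already lies in (−180°, 180°].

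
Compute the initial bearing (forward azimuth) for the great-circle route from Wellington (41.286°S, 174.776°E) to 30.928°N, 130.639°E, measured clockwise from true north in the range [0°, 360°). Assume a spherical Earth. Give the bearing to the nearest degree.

323°

Δλ = 130.639 − 174.776 = -44.137°.
θ = atan2( sin Δλ · cos φ₂ , cos φ₁ · sin φ₂ − sin φ₁ · cos φ₂ · cos Δλ )
  = atan2(-0.59736, 0.79241) = -37.011° → normalised to [0°, 360°): 322.989°.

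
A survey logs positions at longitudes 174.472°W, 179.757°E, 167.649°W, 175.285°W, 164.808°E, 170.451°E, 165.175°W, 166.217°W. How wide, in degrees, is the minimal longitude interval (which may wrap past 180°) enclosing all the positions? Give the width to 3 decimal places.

Sort the longitudes: -175.285°, -174.472°, -167.649°, -166.217°, -165.175°, +164.808°, +170.451°, +179.757°.
Eastward gaps between consecutive values (wrapping around): 0.813°, 6.823°, 1.432°, 1.042°, 329.983°, 5.643°, 9.306°, 4.958°.
Largest gap = 329.983° ⇒ minimal covering band is its complement: 360° − 329.983° = 30.017°.
Band runs from +164.808° eastward to -165.175°, crossing the antimeridian.

30.017°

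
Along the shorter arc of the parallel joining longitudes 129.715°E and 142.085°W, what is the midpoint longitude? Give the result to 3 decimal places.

173.815°E

Signed shortest Δλ from +129.715° to -142.085° is +88.200°.
Midpoint longitude = +129.715° + (+88.200°)/2 = +129.715° + 44.100° = +173.815°.
(The naïve average (+129.715 + -142.085)/2 = -6.185° is on the wrong side of the globe.)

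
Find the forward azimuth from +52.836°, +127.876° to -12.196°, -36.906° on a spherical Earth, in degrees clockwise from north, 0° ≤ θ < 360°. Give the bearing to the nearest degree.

Δλ = -36.906 − 127.876 = -164.782°.
θ = atan2( sin Δλ · cos φ₂ , cos φ₁ · sin φ₂ − sin φ₁ · cos φ₂ · cos Δλ )
  = atan2(-0.25657, 0.62399) = -22.351° → normalised to [0°, 360°): 337.649°.

338°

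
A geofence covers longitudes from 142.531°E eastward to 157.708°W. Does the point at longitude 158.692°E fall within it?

Yes

Band width going east from +142.531° to -157.708°: ((-157.708 − 142.531) mod 360) = 59.761°.
Offset of +158.692° east of the west edge: ((158.692 − 142.531) mod 360) = 16.161°.
16.161° ≤ 59.761° ⇒ inside.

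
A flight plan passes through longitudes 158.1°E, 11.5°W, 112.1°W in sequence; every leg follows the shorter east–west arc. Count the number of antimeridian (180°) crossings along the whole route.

0

Leg 1: +158.1° → -11.5°, shortest Δλ = -169.6° (west) — does not cross 180°.
Leg 2: -11.5° → -112.1°, shortest Δλ = -100.6° (west) — does not cross 180°.
Total crossings: 0.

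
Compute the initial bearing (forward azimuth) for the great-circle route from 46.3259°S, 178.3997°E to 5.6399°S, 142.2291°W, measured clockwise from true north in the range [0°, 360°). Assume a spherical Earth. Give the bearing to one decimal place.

Δλ = -142.2291 − 178.3997 = -320.6288°; wrapped into (−180°, 180°]: 39.3712°.
θ = atan2( sin Δλ · cos φ₂ , cos φ₁ · sin φ₂ − sin φ₁ · cos φ₂ · cos Δλ )
  = atan2(0.63127, 0.48856) = 52.263° → normalised to [0°, 360°): 52.263°.

52.3°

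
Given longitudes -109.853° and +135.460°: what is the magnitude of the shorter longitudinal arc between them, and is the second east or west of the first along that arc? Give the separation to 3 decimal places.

Raw difference: 135.460 − -109.853 = 245.313°.
Normalise into (−180°, 180°]: 245.313° − 360° = -114.687°.
Negative ⇒ the second point lies to the west; separation 114.687°.

114.687° west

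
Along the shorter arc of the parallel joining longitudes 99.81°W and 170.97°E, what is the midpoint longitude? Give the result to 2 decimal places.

144.42°W

Signed shortest Δλ from -99.81° to +170.97° is -89.22°.
Midpoint longitude = -99.81° + (-89.22°)/2 = -99.81° − 44.61° = -144.42°.
(The naïve average (-99.81 + +170.97)/2 = 35.58° is on the wrong side of the globe.)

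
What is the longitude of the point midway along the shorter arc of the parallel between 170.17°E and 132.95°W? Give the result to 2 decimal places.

161.39°W

Signed shortest Δλ from +170.17° to -132.95° is +56.88°.
Midpoint longitude = +170.17° + (+56.88°)/2 = +170.17° + 28.44° = +198.61°.
Normalise into (−180°, 180°]: -161.39°.
(The naïve average (+170.17 + -132.95)/2 = 18.61° is on the wrong side of the globe.)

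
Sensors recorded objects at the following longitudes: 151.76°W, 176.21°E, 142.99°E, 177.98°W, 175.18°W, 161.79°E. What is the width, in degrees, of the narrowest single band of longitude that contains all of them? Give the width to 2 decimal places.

65.25°

Sort the longitudes: -177.98°, -175.18°, -151.76°, +142.99°, +161.79°, +176.21°.
Eastward gaps between consecutive values (wrapping around): 2.80°, 23.42°, 294.75°, 18.80°, 14.42°, 5.81°.
Largest gap = 294.75° ⇒ minimal covering band is its complement: 360° − 294.75° = 65.25°.
Band runs from +142.99° eastward to -151.76°, crossing the antimeridian.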